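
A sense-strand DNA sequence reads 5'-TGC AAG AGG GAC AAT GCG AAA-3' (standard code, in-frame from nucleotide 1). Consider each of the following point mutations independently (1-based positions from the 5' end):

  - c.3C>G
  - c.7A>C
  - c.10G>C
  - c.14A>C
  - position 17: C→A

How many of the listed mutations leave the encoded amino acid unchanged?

Codon 1: TGC (Cys) → TGG (Trp) — missense.
Codon 3: AGG (Arg) → CGG (Arg) — synonymous.
Codon 4: GAC (Asp) → CAC (His) — missense.
Codon 5: AAT (Asn) → ACT (Thr) — missense.
Codon 6: GCG (Ala) → GAG (Glu) — missense.
Synonymous: 1 of 5.

1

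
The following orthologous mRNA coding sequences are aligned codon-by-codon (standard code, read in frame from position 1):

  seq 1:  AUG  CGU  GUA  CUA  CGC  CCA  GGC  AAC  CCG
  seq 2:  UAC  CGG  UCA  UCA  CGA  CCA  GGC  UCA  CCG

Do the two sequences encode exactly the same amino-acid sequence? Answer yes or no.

no

Codon 1: AUG Met / UAC Tyr — nonsynonymous.
Codon 2: CGU Arg / CGG Arg — synonymous.
Codon 3: GUA Val / UCA Ser — nonsynonymous.
Codon 4: CUA Leu / UCA Ser — nonsynonymous.
Codon 5: CGC Arg / CGA Arg — synonymous.
Codon 6: CCA Pro / CCA Pro — identical.
Codon 7: GGC Gly / GGC Gly — identical.
Codon 8: AAC Asn / UCA Ser — nonsynonymous.
Codon 9: CCG Pro / CCG Pro — identical.
Nonsynonymous differences: 4 → different protein.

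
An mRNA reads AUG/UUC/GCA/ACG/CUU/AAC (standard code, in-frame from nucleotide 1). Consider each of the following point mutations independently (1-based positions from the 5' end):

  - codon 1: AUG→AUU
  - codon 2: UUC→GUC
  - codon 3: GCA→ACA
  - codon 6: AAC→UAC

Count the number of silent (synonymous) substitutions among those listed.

Codon 1: AUG (Met) → AUU (Ile) — missense.
Codon 2: UUC (Phe) → GUC (Val) — missense.
Codon 3: GCA (Ala) → ACA (Thr) — missense.
Codon 6: AAC (Asn) → UAC (Tyr) — missense.
Synonymous: 0 of 4.

0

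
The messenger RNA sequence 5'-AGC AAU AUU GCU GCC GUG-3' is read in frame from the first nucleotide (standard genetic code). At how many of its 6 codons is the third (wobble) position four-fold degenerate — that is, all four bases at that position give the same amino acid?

3

Codon 1 AGC (Ser): third position 2-fold.
Codon 2 AAU (Asn): third position 2-fold.
Codon 3 AUU (Ile): third position 3-fold.
Codon 4 GCU (Ala): third position 4-fold.
Codon 5 GCC (Ala): third position 4-fold.
Codon 6 GUG (Val): third position 4-fold.
Four-fold degenerate third positions: 3.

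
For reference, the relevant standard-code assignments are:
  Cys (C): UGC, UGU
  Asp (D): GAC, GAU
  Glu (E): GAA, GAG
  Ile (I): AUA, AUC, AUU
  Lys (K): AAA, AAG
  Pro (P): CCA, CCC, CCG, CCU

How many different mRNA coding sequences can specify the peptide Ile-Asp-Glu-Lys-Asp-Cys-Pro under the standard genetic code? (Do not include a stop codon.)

384

Ile: 3 codons.
Asp: 2 codons.
Glu: 2 codons.
Lys: 2 codons.
Asp: 2 codons.
Cys: 2 codons.
Pro: 4 codons.
3 × 2 × 2 × 2 × 2 × 2 × 4 = 384.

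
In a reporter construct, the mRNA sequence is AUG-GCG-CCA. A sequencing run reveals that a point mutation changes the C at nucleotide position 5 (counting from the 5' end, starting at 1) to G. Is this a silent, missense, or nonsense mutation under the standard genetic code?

missense

Position 5 falls in codon 2: GCG → Ala.
After the substitution the codon is GGG → Gly.
Ala ≠ Gly, so this is a missense mutation.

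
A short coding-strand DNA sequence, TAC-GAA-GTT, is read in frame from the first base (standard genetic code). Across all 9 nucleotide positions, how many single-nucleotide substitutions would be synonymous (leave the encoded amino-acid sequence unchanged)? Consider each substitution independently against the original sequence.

5

Codon 1 (TAC, Tyr): 1 synonymous substitution.
Codon 2 (GAA, Glu): 1 synonymous substitution.
Codon 3 (GTT, Val): 3 synonymous substitutions.
Total: 1 + 1 + 3 = 5.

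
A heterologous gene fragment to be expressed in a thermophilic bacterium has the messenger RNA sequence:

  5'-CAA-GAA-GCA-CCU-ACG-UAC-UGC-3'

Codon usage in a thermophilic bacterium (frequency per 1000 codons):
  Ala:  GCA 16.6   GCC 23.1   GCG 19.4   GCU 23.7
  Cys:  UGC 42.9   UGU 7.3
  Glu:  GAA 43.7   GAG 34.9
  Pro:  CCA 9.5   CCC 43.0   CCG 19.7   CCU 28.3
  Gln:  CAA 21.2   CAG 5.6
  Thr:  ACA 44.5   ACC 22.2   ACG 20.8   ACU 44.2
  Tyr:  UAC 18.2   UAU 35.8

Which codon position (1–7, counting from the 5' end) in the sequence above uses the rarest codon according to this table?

Codon 1 CAA (Gln): 21.2 per 1000.
Codon 2 GAA (Glu): 43.7 per 1000.
Codon 3 GCA (Ala): 16.6 per 1000.
Codon 4 CCU (Pro): 28.3 per 1000.
Codon 5 ACG (Thr): 20.8 per 1000.
Codon 6 UAC (Tyr): 18.2 per 1000.
Codon 7 UGC (Cys): 42.9 per 1000.
Lowest frequency is 16.6 at codon 3.

3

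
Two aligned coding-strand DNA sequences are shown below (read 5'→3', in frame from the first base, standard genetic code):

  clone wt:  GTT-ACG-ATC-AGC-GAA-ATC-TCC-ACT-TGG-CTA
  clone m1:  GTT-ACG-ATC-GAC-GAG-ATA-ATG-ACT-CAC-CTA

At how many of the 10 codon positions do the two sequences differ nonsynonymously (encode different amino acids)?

Codon 1: GTT Val / GTT Val — identical.
Codon 2: ACG Thr / ACG Thr — identical.
Codon 3: ATC Ile / ATC Ile — identical.
Codon 4: AGC Ser / GAC Asp — nonsynonymous.
Codon 5: GAA Glu / GAG Glu — synonymous.
Codon 6: ATC Ile / ATA Ile — synonymous.
Codon 7: TCC Ser / ATG Met — nonsynonymous.
Codon 8: ACT Thr / ACT Thr — identical.
Codon 9: TGG Trp / CAC His — nonsynonymous.
Codon 10: CTA Leu / CTA Leu — identical.
Nonsynonymous differences: 3.

3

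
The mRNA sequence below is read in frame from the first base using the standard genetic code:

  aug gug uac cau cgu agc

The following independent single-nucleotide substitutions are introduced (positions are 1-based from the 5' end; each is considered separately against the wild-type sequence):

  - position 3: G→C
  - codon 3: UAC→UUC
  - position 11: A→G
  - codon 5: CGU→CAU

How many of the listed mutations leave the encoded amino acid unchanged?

0

Codon 1: AUG (Met) → AUC (Ile) — missense.
Codon 3: UAC (Tyr) → UUC (Phe) — missense.
Codon 4: CAU (His) → CGU (Arg) — missense.
Codon 5: CGU (Arg) → CAU (His) — missense.
Synonymous: 0 of 4.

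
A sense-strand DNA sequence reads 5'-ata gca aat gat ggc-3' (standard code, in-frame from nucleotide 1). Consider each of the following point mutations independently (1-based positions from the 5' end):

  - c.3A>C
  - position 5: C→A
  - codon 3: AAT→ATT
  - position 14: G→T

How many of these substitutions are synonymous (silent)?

Codon 1: ATA (Ile) → ATC (Ile) — synonymous.
Codon 2: GCA (Ala) → GAA (Glu) — missense.
Codon 3: AAT (Asn) → ATT (Ile) — missense.
Codon 5: GGC (Gly) → GTC (Val) — missense.
Synonymous: 1 of 4.

1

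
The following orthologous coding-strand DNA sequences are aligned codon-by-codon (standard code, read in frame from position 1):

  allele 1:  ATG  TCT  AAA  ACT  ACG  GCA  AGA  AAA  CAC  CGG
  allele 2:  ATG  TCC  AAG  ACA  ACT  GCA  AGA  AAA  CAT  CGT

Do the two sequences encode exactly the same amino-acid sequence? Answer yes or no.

yes

Codon 1: ATG Met / ATG Met — identical.
Codon 2: TCT Ser / TCC Ser — synonymous.
Codon 3: AAA Lys / AAG Lys — synonymous.
Codon 4: ACT Thr / ACA Thr — synonymous.
Codon 5: ACG Thr / ACT Thr — synonymous.
Codon 6: GCA Ala / GCA Ala — identical.
Codon 7: AGA Arg / AGA Arg — identical.
Codon 8: AAA Lys / AAA Lys — identical.
Codon 9: CAC His / CAT His — synonymous.
Codon 10: CGG Arg / CGT Arg — synonymous.
Nonsynonymous differences: 0 → same protein.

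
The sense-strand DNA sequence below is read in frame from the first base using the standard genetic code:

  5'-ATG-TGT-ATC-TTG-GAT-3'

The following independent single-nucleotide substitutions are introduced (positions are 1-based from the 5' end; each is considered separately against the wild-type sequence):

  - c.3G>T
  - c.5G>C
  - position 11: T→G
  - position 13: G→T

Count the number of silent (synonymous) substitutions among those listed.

0

Codon 1: ATG (Met) → ATT (Ile) — missense.
Codon 2: TGT (Cys) → TCT (Ser) — missense.
Codon 4: TTG (Leu) → TGG (Trp) — missense.
Codon 5: GAT (Asp) → TAT (Tyr) — missense.
Synonymous: 0 of 4.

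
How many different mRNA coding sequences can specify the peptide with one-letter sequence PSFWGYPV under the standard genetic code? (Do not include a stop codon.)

Pro: 4 codons.
Ser: 6 codons.
Phe: 2 codons.
Trp: 1 codon.
Gly: 4 codons.
Tyr: 2 codons.
Pro: 4 codons.
Val: 4 codons.
4 × 6 × 2 × 1 × 4 × 2 × 4 × 4 = 6144.

6144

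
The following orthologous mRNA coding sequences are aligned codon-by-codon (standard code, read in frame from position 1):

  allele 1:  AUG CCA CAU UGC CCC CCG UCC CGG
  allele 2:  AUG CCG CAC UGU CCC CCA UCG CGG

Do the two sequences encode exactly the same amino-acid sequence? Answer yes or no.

yes

Codon 1: AUG Met / AUG Met — identical.
Codon 2: CCA Pro / CCG Pro — synonymous.
Codon 3: CAU His / CAC His — synonymous.
Codon 4: UGC Cys / UGU Cys — synonymous.
Codon 5: CCC Pro / CCC Pro — identical.
Codon 6: CCG Pro / CCA Pro — synonymous.
Codon 7: UCC Ser / UCG Ser — synonymous.
Codon 8: CGG Arg / CGG Arg — identical.
Nonsynonymous differences: 0 → same protein.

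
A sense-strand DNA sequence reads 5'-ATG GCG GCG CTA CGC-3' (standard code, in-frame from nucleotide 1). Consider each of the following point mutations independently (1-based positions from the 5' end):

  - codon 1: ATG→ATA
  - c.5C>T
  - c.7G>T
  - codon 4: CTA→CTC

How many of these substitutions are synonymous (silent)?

Codon 1: ATG (Met) → ATA (Ile) — missense.
Codon 2: GCG (Ala) → GTG (Val) — missense.
Codon 3: GCG (Ala) → TCG (Ser) — missense.
Codon 4: CTA (Leu) → CTC (Leu) — synonymous.
Synonymous: 1 of 4.

1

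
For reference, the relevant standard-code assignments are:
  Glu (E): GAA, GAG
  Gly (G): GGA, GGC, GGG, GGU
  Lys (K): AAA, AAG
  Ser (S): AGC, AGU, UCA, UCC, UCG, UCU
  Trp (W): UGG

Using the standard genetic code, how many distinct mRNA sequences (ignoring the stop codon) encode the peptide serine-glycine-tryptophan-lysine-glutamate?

Ser: 6 codons.
Gly: 4 codons.
Trp: 1 codon.
Lys: 2 codons.
Glu: 2 codons.
6 × 4 × 1 × 2 × 2 = 96.

96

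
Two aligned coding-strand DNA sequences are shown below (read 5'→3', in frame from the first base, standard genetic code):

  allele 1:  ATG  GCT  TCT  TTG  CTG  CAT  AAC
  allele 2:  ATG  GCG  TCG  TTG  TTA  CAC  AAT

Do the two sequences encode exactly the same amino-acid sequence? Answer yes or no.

Codon 1: ATG Met / ATG Met — identical.
Codon 2: GCT Ala / GCG Ala — synonymous.
Codon 3: TCT Ser / TCG Ser — synonymous.
Codon 4: TTG Leu / TTG Leu — identical.
Codon 5: CTG Leu / TTA Leu — synonymous.
Codon 6: CAT His / CAC His — synonymous.
Codon 7: AAC Asn / AAT Asn — synonymous.
Nonsynonymous differences: 0 → same protein.

yes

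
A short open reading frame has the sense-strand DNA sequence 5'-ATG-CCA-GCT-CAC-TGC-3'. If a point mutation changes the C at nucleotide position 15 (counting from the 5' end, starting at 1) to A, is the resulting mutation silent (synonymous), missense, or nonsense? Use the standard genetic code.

nonsense

Position 15 falls in codon 5: TGC → Cys.
After the substitution the codon is TGA → Stop.
The new codon is a stop codon, so this is a nonsense mutation.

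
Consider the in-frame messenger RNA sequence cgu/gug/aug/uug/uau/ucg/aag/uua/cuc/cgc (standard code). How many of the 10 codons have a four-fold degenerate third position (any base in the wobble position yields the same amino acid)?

Codon 1 CGU (Arg): third position 4-fold.
Codon 2 GUG (Val): third position 4-fold.
Codon 3 AUG (Met): third position 1-fold.
Codon 4 UUG (Leu): third position 2-fold.
Codon 5 UAU (Tyr): third position 2-fold.
Codon 6 UCG (Ser): third position 4-fold.
Codon 7 AAG (Lys): third position 2-fold.
Codon 8 UUA (Leu): third position 2-fold.
Codon 9 CUC (Leu): third position 4-fold.
Codon 10 CGC (Arg): third position 4-fold.
Four-fold degenerate third positions: 5.

5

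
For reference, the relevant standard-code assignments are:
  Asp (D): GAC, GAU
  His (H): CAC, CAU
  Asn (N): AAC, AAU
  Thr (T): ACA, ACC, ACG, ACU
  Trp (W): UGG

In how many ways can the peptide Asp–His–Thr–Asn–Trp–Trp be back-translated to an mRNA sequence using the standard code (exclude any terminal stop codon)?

Asp: 2 codons.
His: 2 codons.
Thr: 4 codons.
Asn: 2 codons.
Trp: 1 codon.
Trp: 1 codon.
2 × 2 × 4 × 2 × 1 × 1 = 32.

32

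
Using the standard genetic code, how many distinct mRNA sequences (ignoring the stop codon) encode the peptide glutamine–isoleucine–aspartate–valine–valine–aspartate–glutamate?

768

Gln: 2 codons.
Ile: 3 codons.
Asp: 2 codons.
Val: 4 codons.
Val: 4 codons.
Asp: 2 codons.
Glu: 2 codons.
2 × 3 × 2 × 4 × 4 × 2 × 2 = 768.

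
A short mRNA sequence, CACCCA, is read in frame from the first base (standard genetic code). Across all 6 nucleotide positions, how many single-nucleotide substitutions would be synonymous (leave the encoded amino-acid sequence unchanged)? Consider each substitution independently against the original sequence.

4

Codon 1 (CAC, His): 1 synonymous substitution.
Codon 2 (CCA, Pro): 3 synonymous substitutions.
Total: 1 + 3 = 4.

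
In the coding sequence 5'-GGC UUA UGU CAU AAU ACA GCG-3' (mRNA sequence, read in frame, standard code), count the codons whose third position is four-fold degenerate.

3

Codon 1 GGC (Gly): third position 4-fold.
Codon 2 UUA (Leu): third position 2-fold.
Codon 3 UGU (Cys): third position 2-fold.
Codon 4 CAU (His): third position 2-fold.
Codon 5 AAU (Asn): third position 2-fold.
Codon 6 ACA (Thr): third position 4-fold.
Codon 7 GCG (Ala): third position 4-fold.
Four-fold degenerate third positions: 3.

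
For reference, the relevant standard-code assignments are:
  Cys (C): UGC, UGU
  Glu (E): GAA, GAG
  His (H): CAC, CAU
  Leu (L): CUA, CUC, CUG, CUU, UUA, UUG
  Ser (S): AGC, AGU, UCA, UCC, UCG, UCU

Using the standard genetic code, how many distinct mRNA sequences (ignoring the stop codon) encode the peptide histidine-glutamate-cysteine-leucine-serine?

His: 2 codons.
Glu: 2 codons.
Cys: 2 codons.
Leu: 6 codons.
Ser: 6 codons.
2 × 2 × 2 × 6 × 6 = 288.

288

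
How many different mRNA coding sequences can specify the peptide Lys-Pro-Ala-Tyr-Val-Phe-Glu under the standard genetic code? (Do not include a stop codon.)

Lys: 2 codons.
Pro: 4 codons.
Ala: 4 codons.
Tyr: 2 codons.
Val: 4 codons.
Phe: 2 codons.
Glu: 2 codons.
2 × 4 × 4 × 2 × 4 × 2 × 2 = 1024.

1024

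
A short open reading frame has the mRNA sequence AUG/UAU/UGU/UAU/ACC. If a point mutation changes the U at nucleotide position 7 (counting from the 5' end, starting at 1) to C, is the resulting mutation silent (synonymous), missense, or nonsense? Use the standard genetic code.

missense

Position 7 falls in codon 3: UGU → Cys.
After the substitution the codon is CGU → Arg.
Cys ≠ Arg, so this is a missense mutation.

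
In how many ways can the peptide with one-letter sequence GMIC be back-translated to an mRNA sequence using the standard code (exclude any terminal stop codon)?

Gly: 4 codons.
Met: 1 codon.
Ile: 3 codons.
Cys: 2 codons.
4 × 1 × 3 × 2 = 24.

24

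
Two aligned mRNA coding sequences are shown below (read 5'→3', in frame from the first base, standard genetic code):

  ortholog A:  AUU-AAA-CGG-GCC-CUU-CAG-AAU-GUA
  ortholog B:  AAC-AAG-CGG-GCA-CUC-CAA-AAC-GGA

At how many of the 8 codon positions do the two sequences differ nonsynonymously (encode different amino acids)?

Codon 1: AUU Ile / AAC Asn — nonsynonymous.
Codon 2: AAA Lys / AAG Lys — synonymous.
Codon 3: CGG Arg / CGG Arg — identical.
Codon 4: GCC Ala / GCA Ala — synonymous.
Codon 5: CUU Leu / CUC Leu — synonymous.
Codon 6: CAG Gln / CAA Gln — synonymous.
Codon 7: AAU Asn / AAC Asn — synonymous.
Codon 8: GUA Val / GGA Gly — nonsynonymous.
Nonsynonymous differences: 2.

2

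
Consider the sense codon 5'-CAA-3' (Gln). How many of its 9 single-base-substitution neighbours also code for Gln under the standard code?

Position 1: none → 0 synonymous.
Position 2: none → 0 synonymous.
Position 3: CAG → 1 synonymous.
Total: 0 + 0 + 1 = 1.

1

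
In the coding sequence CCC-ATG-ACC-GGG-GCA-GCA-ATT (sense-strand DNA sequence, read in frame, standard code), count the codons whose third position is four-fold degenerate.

5

Codon 1 CCC (Pro): third position 4-fold.
Codon 2 ATG (Met): third position 1-fold.
Codon 3 ACC (Thr): third position 4-fold.
Codon 4 GGG (Gly): third position 4-fold.
Codon 5 GCA (Ala): third position 4-fold.
Codon 6 GCA (Ala): third position 4-fold.
Codon 7 ATT (Ile): third position 3-fold.
Four-fold degenerate third positions: 5.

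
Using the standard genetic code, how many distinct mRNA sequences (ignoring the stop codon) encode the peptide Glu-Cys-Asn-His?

16

Glu: 2 codons.
Cys: 2 codons.
Asn: 2 codons.
His: 2 codons.
2 × 2 × 2 × 2 = 16.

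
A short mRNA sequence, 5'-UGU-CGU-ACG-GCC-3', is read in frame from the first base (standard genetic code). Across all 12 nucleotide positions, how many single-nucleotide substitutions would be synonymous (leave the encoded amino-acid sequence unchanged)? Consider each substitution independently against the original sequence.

10

Codon 1 (UGU, Cys): 1 synonymous substitution.
Codon 2 (CGU, Arg): 3 synonymous substitutions.
Codon 3 (ACG, Thr): 3 synonymous substitutions.
Codon 4 (GCC, Ala): 3 synonymous substitutions.
Total: 1 + 3 + 3 + 3 = 10.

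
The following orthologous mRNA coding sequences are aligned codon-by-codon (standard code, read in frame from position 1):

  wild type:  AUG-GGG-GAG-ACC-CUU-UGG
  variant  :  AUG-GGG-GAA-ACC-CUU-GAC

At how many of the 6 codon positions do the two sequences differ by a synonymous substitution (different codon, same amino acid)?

1

Codon 1: AUG Met / AUG Met — identical.
Codon 2: GGG Gly / GGG Gly — identical.
Codon 3: GAG Glu / GAA Glu — synonymous.
Codon 4: ACC Thr / ACC Thr — identical.
Codon 5: CUU Leu / CUU Leu — identical.
Codon 6: UGG Trp / GAC Asp — nonsynonymous.
Synonymous differences: 1.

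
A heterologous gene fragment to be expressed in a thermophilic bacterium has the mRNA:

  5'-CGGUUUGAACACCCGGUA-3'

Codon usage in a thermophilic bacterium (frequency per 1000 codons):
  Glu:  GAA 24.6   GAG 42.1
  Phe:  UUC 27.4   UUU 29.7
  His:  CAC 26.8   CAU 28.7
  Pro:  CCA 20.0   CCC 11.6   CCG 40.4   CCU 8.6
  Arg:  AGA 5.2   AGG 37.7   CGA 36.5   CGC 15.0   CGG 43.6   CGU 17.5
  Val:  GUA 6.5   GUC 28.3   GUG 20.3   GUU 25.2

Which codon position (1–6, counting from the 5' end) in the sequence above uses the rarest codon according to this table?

6

Codon 1 CGG (Arg): 43.6 per 1000.
Codon 2 UUU (Phe): 29.7 per 1000.
Codon 3 GAA (Glu): 24.6 per 1000.
Codon 4 CAC (His): 26.8 per 1000.
Codon 5 CCG (Pro): 40.4 per 1000.
Codon 6 GUA (Val): 6.5 per 1000.
Lowest frequency is 6.5 at codon 6.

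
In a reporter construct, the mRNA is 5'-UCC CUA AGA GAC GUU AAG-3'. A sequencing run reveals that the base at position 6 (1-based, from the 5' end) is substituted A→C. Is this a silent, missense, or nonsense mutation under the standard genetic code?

silent

Position 6 falls in codon 2: CUA → Leu.
After the substitution the codon is CUC → Leu.
Both encode Leu, so the change is synonymous.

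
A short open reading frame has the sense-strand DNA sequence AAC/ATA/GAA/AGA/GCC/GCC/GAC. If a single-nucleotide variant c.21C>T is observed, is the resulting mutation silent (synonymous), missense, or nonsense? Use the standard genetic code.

Position 21 falls in codon 7: GAC → Asp.
After the substitution the codon is GAT → Asp.
Both encode Asp, so the change is synonymous.

silent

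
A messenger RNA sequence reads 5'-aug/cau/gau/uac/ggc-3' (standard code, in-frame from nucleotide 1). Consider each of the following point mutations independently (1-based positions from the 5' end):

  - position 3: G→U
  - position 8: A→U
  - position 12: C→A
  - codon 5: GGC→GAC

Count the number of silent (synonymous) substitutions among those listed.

0

Codon 1: AUG (Met) → AUU (Ile) — missense.
Codon 3: GAU (Asp) → GUU (Val) — missense.
Codon 4: UAC (Tyr) → UAA (Stop) — nonsense.
Codon 5: GGC (Gly) → GAC (Asp) — missense.
Synonymous: 0 of 4.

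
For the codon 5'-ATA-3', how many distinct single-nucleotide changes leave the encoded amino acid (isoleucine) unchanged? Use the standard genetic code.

Position 1: none → 0 synonymous.
Position 2: none → 0 synonymous.
Position 3: ATT, ATC → 2 synonymous.
Total: 0 + 0 + 2 = 2.

2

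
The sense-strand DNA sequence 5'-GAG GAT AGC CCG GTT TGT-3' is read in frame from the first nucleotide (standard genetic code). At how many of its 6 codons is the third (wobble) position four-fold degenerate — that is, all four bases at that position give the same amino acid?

Codon 1 GAG (Glu): third position 2-fold.
Codon 2 GAT (Asp): third position 2-fold.
Codon 3 AGC (Ser): third position 2-fold.
Codon 4 CCG (Pro): third position 4-fold.
Codon 5 GTT (Val): third position 4-fold.
Codon 6 TGT (Cys): third position 2-fold.
Four-fold degenerate third positions: 2.

2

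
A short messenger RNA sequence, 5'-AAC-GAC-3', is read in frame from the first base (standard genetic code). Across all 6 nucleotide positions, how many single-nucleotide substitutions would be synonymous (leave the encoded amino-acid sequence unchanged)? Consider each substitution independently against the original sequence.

Codon 1 (AAC, Asn): 1 synonymous substitution.
Codon 2 (GAC, Asp): 1 synonymous substitution.
Total: 1 + 1 = 2.

2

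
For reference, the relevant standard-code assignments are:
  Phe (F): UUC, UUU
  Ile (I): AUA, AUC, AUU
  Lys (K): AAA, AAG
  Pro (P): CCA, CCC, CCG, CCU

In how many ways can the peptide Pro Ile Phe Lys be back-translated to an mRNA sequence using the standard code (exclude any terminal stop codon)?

48

Pro: 4 codons.
Ile: 3 codons.
Phe: 2 codons.
Lys: 2 codons.
4 × 3 × 2 × 2 = 48.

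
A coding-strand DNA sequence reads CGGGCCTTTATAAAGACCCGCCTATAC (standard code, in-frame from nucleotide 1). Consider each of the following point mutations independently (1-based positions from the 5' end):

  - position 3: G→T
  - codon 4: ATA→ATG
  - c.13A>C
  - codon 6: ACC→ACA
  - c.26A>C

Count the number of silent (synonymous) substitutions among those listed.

Codon 1: CGG (Arg) → CGT (Arg) — synonymous.
Codon 4: ATA (Ile) → ATG (Met) — missense.
Codon 5: AAG (Lys) → CAG (Gln) — missense.
Codon 6: ACC (Thr) → ACA (Thr) — synonymous.
Codon 9: TAC (Tyr) → TCC (Ser) — missense.
Synonymous: 2 of 5.

2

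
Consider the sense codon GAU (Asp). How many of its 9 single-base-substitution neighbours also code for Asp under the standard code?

Position 1: none → 0 synonymous.
Position 2: none → 0 synonymous.
Position 3: GAC → 1 synonymous.
Total: 0 + 0 + 1 = 1.

1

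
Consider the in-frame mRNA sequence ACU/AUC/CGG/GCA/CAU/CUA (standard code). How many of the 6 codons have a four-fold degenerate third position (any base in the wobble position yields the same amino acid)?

Codon 1 ACU (Thr): third position 4-fold.
Codon 2 AUC (Ile): third position 3-fold.
Codon 3 CGG (Arg): third position 4-fold.
Codon 4 GCA (Ala): third position 4-fold.
Codon 5 CAU (His): third position 2-fold.
Codon 6 CUA (Leu): third position 4-fold.
Four-fold degenerate third positions: 4.

4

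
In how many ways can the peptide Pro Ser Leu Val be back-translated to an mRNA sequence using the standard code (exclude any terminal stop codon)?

576

Pro: 4 codons.
Ser: 6 codons.
Leu: 6 codons.
Val: 4 codons.
4 × 6 × 6 × 4 = 576.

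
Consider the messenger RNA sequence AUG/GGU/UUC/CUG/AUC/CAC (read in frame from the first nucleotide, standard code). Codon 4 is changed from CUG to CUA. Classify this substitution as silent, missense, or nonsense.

Position 12 falls in codon 4: CUG → Leu.
After the substitution the codon is CUA → Leu.
Both encode Leu, so the change is synonymous.

silent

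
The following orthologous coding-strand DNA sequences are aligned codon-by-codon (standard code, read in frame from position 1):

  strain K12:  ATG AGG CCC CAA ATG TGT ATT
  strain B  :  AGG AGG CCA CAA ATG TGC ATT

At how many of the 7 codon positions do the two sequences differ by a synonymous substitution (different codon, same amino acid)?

2

Codon 1: ATG Met / AGG Arg — nonsynonymous.
Codon 2: AGG Arg / AGG Arg — identical.
Codon 3: CCC Pro / CCA Pro — synonymous.
Codon 4: CAA Gln / CAA Gln — identical.
Codon 5: ATG Met / ATG Met — identical.
Codon 6: TGT Cys / TGC Cys — synonymous.
Codon 7: ATT Ile / ATT Ile — identical.
Synonymous differences: 2.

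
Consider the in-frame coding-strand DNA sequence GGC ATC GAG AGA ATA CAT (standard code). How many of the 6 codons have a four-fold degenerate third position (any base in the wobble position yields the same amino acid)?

1

Codon 1 GGC (Gly): third position 4-fold.
Codon 2 ATC (Ile): third position 3-fold.
Codon 3 GAG (Glu): third position 2-fold.
Codon 4 AGA (Arg): third position 2-fold.
Codon 5 ATA (Ile): third position 3-fold.
Codon 6 CAT (His): third position 2-fold.
Four-fold degenerate third positions: 1.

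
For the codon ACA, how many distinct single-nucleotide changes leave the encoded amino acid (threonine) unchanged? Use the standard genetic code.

3

Position 1: none → 0 synonymous.
Position 2: none → 0 synonymous.
Position 3: ACU, ACC, ACG → 3 synonymous.
Total: 0 + 0 + 3 = 3.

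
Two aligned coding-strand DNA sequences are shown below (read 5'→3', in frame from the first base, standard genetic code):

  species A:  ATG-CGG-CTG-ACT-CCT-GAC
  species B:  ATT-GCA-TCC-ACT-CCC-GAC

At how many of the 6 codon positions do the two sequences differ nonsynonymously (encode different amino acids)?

3

Codon 1: ATG Met / ATT Ile — nonsynonymous.
Codon 2: CGG Arg / GCA Ala — nonsynonymous.
Codon 3: CTG Leu / TCC Ser — nonsynonymous.
Codon 4: ACT Thr / ACT Thr — identical.
Codon 5: CCT Pro / CCC Pro — synonymous.
Codon 6: GAC Asp / GAC Asp — identical.
Nonsynonymous differences: 3.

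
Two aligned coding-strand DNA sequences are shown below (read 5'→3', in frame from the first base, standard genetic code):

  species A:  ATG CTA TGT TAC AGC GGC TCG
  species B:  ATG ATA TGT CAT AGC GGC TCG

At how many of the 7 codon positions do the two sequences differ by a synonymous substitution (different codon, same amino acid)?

Codon 1: ATG Met / ATG Met — identical.
Codon 2: CTA Leu / ATA Ile — nonsynonymous.
Codon 3: TGT Cys / TGT Cys — identical.
Codon 4: TAC Tyr / CAT His — nonsynonymous.
Codon 5: AGC Ser / AGC Ser — identical.
Codon 6: GGC Gly / GGC Gly — identical.
Codon 7: TCG Ser / TCG Ser — identical.
Synonymous differences: 0.

0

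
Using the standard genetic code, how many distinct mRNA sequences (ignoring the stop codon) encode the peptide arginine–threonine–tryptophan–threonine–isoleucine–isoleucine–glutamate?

Arg: 6 codons.
Thr: 4 codons.
Trp: 1 codon.
Thr: 4 codons.
Ile: 3 codons.
Ile: 3 codons.
Glu: 2 codons.
6 × 4 × 1 × 4 × 3 × 3 × 2 = 1728.

1728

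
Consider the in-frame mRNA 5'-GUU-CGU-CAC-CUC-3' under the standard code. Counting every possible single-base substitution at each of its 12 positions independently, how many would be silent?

10

Codon 1 (GUU, Val): 3 synonymous substitutions.
Codon 2 (CGU, Arg): 3 synonymous substitutions.
Codon 3 (CAC, His): 1 synonymous substitution.
Codon 4 (CUC, Leu): 3 synonymous substitutions.
Total: 3 + 3 + 1 + 3 = 10.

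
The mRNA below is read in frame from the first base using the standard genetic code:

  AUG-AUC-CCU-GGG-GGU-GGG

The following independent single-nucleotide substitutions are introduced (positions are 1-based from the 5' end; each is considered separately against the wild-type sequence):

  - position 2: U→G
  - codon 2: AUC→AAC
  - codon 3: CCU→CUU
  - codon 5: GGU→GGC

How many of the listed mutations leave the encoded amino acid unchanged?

Codon 1: AUG (Met) → AGG (Arg) — missense.
Codon 2: AUC (Ile) → AAC (Asn) — missense.
Codon 3: CCU (Pro) → CUU (Leu) — missense.
Codon 5: GGU (Gly) → GGC (Gly) — synonymous.
Synonymous: 1 of 4.

1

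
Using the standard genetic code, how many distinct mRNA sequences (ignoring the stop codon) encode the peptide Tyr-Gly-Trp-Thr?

Tyr: 2 codons.
Gly: 4 codons.
Trp: 1 codon.
Thr: 4 codons.
2 × 4 × 1 × 4 = 32.

32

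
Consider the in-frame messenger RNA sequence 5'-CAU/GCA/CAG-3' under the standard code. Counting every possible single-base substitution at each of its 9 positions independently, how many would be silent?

5

Codon 1 (CAU, His): 1 synonymous substitution.
Codon 2 (GCA, Ala): 3 synonymous substitutions.
Codon 3 (CAG, Gln): 1 synonymous substitution.
Total: 1 + 3 + 1 = 5.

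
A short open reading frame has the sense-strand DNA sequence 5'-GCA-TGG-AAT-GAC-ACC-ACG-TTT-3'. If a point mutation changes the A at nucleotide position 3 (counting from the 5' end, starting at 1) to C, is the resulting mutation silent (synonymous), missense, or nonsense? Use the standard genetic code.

Position 3 falls in codon 1: GCA → Ala.
After the substitution the codon is GCC → Ala.
Both encode Ala, so the change is synonymous.

silent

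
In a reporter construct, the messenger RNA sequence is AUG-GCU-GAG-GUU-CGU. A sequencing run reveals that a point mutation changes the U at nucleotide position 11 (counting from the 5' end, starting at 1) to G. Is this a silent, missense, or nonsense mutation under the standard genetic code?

missense

Position 11 falls in codon 4: GUU → Val.
After the substitution the codon is GGU → Gly.
Val ≠ Gly, so this is a missense mutation.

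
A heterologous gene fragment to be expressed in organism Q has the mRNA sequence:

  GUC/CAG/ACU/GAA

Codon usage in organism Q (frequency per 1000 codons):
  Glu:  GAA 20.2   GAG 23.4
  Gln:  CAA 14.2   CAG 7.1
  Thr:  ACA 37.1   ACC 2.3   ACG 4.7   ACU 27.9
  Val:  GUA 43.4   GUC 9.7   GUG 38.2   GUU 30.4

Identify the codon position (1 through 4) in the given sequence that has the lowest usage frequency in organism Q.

Codon 1 GUC (Val): 9.7 per 1000.
Codon 2 CAG (Gln): 7.1 per 1000.
Codon 3 ACU (Thr): 27.9 per 1000.
Codon 4 GAA (Glu): 20.2 per 1000.
Lowest frequency is 7.1 at codon 2.

2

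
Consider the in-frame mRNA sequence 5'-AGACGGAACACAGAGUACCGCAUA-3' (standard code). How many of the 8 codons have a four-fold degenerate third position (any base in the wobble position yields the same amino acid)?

Codon 1 AGA (Arg): third position 2-fold.
Codon 2 CGG (Arg): third position 4-fold.
Codon 3 AAC (Asn): third position 2-fold.
Codon 4 ACA (Thr): third position 4-fold.
Codon 5 GAG (Glu): third position 2-fold.
Codon 6 UAC (Tyr): third position 2-fold.
Codon 7 CGC (Arg): third position 4-fold.
Codon 8 AUA (Ile): third position 3-fold.
Four-fold degenerate third positions: 3.

3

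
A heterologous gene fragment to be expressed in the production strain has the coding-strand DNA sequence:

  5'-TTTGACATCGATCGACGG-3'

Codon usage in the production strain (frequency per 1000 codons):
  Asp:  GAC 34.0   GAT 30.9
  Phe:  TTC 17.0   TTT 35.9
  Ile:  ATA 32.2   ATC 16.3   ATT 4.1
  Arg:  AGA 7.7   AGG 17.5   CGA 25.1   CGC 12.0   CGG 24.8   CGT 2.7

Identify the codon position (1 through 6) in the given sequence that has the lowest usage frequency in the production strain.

Codon 1 TTT (Phe): 35.9 per 1000.
Codon 2 GAC (Asp): 34.0 per 1000.
Codon 3 ATC (Ile): 16.3 per 1000.
Codon 4 GAT (Asp): 30.9 per 1000.
Codon 5 CGA (Arg): 25.1 per 1000.
Codon 6 CGG (Arg): 24.8 per 1000.
Lowest frequency is 16.3 at codon 3.

3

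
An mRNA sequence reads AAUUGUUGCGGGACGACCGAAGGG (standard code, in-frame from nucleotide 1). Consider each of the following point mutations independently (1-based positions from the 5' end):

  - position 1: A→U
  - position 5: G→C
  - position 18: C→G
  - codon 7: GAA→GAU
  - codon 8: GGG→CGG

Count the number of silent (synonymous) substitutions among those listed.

Codon 1: AAU (Asn) → UAU (Tyr) — missense.
Codon 2: UGU (Cys) → UCU (Ser) — missense.
Codon 6: ACC (Thr) → ACG (Thr) — synonymous.
Codon 7: GAA (Glu) → GAU (Asp) — missense.
Codon 8: GGG (Gly) → CGG (Arg) — missense.
Synonymous: 1 of 5.

1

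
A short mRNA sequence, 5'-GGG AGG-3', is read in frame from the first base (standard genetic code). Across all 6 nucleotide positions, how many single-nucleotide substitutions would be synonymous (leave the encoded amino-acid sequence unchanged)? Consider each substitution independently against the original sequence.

Codon 1 (GGG, Gly): 3 synonymous substitutions.
Codon 2 (AGG, Arg): 2 synonymous substitutions.
Total: 3 + 2 = 5.

5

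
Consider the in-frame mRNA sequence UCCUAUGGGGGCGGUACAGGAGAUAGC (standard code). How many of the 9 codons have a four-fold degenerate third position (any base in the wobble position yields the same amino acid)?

6

Codon 1 UCC (Ser): third position 4-fold.
Codon 2 UAU (Tyr): third position 2-fold.
Codon 3 GGG (Gly): third position 4-fold.
Codon 4 GGC (Gly): third position 4-fold.
Codon 5 GGU (Gly): third position 4-fold.
Codon 6 ACA (Thr): third position 4-fold.
Codon 7 GGA (Gly): third position 4-fold.
Codon 8 GAU (Asp): third position 2-fold.
Codon 9 AGC (Ser): third position 2-fold.
Four-fold degenerate third positions: 6.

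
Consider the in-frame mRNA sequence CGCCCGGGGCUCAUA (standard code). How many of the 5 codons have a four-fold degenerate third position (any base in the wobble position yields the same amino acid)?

Codon 1 CGC (Arg): third position 4-fold.
Codon 2 CCG (Pro): third position 4-fold.
Codon 3 GGG (Gly): third position 4-fold.
Codon 4 CUC (Leu): third position 4-fold.
Codon 5 AUA (Ile): third position 3-fold.
Four-fold degenerate third positions: 4.

4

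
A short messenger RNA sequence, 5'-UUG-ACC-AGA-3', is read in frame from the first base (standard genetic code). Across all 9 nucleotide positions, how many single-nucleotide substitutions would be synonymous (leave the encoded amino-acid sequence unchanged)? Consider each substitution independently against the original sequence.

Codon 1 (UUG, Leu): 2 synonymous substitutions.
Codon 2 (ACC, Thr): 3 synonymous substitutions.
Codon 3 (AGA, Arg): 2 synonymous substitutions.
Total: 2 + 3 + 2 = 7.

7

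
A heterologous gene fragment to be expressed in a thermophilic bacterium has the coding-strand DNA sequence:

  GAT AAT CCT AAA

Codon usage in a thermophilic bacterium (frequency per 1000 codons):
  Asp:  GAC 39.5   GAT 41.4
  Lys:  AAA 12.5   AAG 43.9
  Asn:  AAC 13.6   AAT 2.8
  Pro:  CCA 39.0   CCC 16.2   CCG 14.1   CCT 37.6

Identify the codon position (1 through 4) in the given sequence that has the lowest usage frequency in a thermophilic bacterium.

2

Codon 1 GAT (Asp): 41.4 per 1000.
Codon 2 AAT (Asn): 2.8 per 1000.
Codon 3 CCT (Pro): 37.6 per 1000.
Codon 4 AAA (Lys): 12.5 per 1000.
Lowest frequency is 2.8 at codon 2.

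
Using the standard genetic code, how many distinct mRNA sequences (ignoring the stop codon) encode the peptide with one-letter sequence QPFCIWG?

384

Gln: 2 codons.
Pro: 4 codons.
Phe: 2 codons.
Cys: 2 codons.
Ile: 3 codons.
Trp: 1 codon.
Gly: 4 codons.
2 × 4 × 2 × 2 × 3 × 1 × 4 = 384.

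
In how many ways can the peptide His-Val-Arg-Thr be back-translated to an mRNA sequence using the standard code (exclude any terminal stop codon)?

192

His: 2 codons.
Val: 4 codons.
Arg: 6 codons.
Thr: 4 codons.
2 × 4 × 6 × 4 = 192.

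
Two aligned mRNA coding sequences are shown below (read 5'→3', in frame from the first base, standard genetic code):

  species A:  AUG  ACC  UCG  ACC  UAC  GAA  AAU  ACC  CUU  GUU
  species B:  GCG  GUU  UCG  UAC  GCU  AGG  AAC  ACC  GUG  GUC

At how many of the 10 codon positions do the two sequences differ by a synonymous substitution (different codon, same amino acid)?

2

Codon 1: AUG Met / GCG Ala — nonsynonymous.
Codon 2: ACC Thr / GUU Val — nonsynonymous.
Codon 3: UCG Ser / UCG Ser — identical.
Codon 4: ACC Thr / UAC Tyr — nonsynonymous.
Codon 5: UAC Tyr / GCU Ala — nonsynonymous.
Codon 6: GAA Glu / AGG Arg — nonsynonymous.
Codon 7: AAU Asn / AAC Asn — synonymous.
Codon 8: ACC Thr / ACC Thr — identical.
Codon 9: CUU Leu / GUG Val — nonsynonymous.
Codon 10: GUU Val / GUC Val — synonymous.
Synonymous differences: 2.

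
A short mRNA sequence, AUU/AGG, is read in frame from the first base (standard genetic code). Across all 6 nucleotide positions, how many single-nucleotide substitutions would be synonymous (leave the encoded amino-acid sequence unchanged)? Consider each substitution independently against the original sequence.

4

Codon 1 (AUU, Ile): 2 synonymous substitutions.
Codon 2 (AGG, Arg): 2 synonymous substitutions.
Total: 2 + 2 = 4.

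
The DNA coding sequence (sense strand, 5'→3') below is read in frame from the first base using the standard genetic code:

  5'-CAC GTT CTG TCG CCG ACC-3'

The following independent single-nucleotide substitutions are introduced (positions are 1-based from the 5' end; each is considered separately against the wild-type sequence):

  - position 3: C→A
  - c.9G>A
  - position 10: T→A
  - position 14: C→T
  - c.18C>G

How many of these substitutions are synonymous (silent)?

2

Codon 1: CAC (His) → CAA (Gln) — missense.
Codon 3: CTG (Leu) → CTA (Leu) — synonymous.
Codon 4: TCG (Ser) → ACG (Thr) — missense.
Codon 5: CCG (Pro) → CTG (Leu) — missense.
Codon 6: ACC (Thr) → ACG (Thr) — synonymous.
Synonymous: 2 of 5.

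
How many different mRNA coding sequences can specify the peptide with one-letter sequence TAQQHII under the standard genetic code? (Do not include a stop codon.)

1152

Thr: 4 codons.
Ala: 4 codons.
Gln: 2 codons.
Gln: 2 codons.
His: 2 codons.
Ile: 3 codons.
Ile: 3 codons.
4 × 4 × 2 × 2 × 2 × 3 × 3 = 1152.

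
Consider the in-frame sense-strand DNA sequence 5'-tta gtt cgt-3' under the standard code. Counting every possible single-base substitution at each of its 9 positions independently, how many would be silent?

8

Codon 1 (TTA, Leu): 2 synonymous substitutions.
Codon 2 (GTT, Val): 3 synonymous substitutions.
Codon 3 (CGT, Arg): 3 synonymous substitutions.
Total: 2 + 3 + 3 = 8.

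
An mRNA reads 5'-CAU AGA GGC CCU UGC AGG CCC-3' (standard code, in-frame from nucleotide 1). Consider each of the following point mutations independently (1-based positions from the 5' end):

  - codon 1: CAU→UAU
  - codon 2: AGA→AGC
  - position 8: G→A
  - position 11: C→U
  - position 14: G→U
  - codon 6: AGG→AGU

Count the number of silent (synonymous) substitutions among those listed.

Codon 1: CAU (His) → UAU (Tyr) — missense.
Codon 2: AGA (Arg) → AGC (Ser) — missense.
Codon 3: GGC (Gly) → GAC (Asp) — missense.
Codon 4: CCU (Pro) → CUU (Leu) — missense.
Codon 5: UGC (Cys) → UUC (Phe) — missense.
Codon 6: AGG (Arg) → AGU (Ser) — missense.
Synonymous: 0 of 6.

0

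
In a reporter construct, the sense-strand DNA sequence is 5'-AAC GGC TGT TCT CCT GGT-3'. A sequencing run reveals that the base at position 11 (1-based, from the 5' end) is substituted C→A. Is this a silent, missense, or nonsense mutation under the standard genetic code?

missense

Position 11 falls in codon 4: TCT → Ser.
After the substitution the codon is TAT → Tyr.
Ser ≠ Tyr, so this is a missense mutation.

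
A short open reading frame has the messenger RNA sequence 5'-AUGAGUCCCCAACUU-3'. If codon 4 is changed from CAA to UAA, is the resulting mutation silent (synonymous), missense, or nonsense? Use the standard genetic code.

nonsense

Position 10 falls in codon 4: CAA → Gln.
After the substitution the codon is UAA → Stop.
The new codon is a stop codon, so this is a nonsense mutation.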